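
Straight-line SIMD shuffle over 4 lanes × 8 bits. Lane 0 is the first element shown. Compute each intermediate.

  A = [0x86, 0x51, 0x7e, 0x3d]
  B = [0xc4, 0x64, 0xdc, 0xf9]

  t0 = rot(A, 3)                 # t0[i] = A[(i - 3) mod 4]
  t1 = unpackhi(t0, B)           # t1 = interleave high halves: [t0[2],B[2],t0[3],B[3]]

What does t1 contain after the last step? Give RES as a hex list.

RES = [0x3d, 0xdc, 0x86, 0xf9]

  t0: 51 7e 3d 86
  t1: 3d dc 86 f9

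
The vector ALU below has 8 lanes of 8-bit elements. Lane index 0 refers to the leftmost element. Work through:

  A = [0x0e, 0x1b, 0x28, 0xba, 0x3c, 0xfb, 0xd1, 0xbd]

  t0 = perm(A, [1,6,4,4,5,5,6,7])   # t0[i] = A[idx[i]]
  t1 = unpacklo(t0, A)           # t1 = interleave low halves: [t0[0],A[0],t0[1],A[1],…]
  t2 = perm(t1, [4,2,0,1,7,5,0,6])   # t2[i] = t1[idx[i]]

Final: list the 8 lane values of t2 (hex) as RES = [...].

t0 = [0x1b, 0xd1, 0x3c, 0x3c, 0xfb, 0xfb, 0xd1, 0xbd]
t1 = [0x1b, 0x0e, 0xd1, 0x1b, 0x3c, 0x28, 0x3c, 0xba]
t2 = [0x3c, 0xd1, 0x1b, 0x0e, 0xba, 0x28, 0x1b, 0x3c]

RES = [0x3c, 0xd1, 0x1b, 0x0e, 0xba, 0x28, 0x1b, 0x3c]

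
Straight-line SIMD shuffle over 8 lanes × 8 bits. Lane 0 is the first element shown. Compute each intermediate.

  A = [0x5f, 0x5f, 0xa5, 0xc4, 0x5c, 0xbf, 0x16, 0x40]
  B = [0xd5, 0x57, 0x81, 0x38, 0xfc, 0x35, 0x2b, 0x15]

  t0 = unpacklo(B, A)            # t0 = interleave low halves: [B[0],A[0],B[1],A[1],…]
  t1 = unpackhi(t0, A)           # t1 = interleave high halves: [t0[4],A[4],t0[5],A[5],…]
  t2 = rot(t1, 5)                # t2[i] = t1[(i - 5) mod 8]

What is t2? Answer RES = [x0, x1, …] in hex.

RES = [0xbf, 0x38, 0x16, 0xc4, 0x40, 0x81, 0x5c, 0xa5]

t0 = [0xd5, 0x5f, 0x57, 0x5f, 0x81, 0xa5, 0x38, 0xc4]
t1 = [0x81, 0x5c, 0xa5, 0xbf, 0x38, 0x16, 0xc4, 0x40]
t2 = [0xbf, 0x38, 0x16, 0xc4, 0x40, 0x81, 0x5c, 0xa5]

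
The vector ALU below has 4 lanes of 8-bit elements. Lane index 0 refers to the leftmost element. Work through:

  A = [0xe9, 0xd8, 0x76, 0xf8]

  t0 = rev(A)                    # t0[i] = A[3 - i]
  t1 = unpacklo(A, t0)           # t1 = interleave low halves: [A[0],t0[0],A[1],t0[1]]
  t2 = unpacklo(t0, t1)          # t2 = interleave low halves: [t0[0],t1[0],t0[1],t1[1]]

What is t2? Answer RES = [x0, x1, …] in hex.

t0 = [0xf8, 0x76, 0xd8, 0xe9]
t1 = [0xe9, 0xf8, 0xd8, 0x76]
t2 = [0xf8, 0xe9, 0x76, 0xf8]

RES = [ 0xf8  0xe9  0x76  0xf8 ]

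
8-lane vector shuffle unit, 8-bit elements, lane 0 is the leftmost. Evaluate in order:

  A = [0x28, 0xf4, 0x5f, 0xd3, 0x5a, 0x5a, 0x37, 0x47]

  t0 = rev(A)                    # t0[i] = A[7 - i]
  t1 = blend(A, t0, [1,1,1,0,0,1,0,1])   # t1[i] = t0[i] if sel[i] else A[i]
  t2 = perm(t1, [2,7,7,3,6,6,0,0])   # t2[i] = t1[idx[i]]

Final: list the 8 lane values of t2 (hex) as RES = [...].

→ t0 |47|37|5a|5a|d3|5f|f4|28|
→ t1 |47|37|5a|d3|5a|5f|37|28|
→ t2 |5a|28|28|d3|37|37|47|47|

RES = [0x5a, 0x28, 0x28, 0xd3, 0x37, 0x37, 0x47, 0x47]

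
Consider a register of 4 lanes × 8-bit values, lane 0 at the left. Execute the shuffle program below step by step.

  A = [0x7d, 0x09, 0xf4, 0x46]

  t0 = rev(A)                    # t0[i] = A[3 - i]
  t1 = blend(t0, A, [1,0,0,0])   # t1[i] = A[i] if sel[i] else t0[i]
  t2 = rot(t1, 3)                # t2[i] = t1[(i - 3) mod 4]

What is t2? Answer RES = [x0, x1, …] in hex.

→ t0 |46|f4|09|7d|
→ t1 |7d|f4|09|7d|
→ t2 |f4|09|7d|7d|

RES = [ 0xf4  0x09  0x7d  0x7d ]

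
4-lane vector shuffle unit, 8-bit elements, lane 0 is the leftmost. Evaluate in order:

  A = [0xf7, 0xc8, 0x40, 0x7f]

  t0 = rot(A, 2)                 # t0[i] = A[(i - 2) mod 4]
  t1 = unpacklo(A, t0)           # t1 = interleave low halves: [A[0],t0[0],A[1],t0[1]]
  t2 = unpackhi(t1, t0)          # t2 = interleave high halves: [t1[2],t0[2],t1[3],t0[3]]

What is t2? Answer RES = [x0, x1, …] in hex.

RES = [ 0xc8  0xf7  0x7f  0xc8 ]

t0 = [0x40, 0x7f, 0xf7, 0xc8]
t1 = [0xf7, 0x40, 0xc8, 0x7f]
t2 = [0xc8, 0xf7, 0x7f, 0xc8]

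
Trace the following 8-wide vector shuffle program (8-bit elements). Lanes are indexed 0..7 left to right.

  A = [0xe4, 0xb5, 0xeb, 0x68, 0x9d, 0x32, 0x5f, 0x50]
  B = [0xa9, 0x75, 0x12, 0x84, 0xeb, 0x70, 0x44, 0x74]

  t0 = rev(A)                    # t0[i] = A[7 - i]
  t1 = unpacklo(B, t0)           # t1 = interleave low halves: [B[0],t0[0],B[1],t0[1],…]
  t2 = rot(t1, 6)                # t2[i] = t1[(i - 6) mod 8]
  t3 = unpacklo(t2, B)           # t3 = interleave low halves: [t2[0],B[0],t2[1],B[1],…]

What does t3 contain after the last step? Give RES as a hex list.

RES = [0x75, 0xa9, 0x5f, 0x75, 0x12, 0x12, 0x32, 0x84]

→ t0 |50|5f|32|9d|68|eb|b5|e4|
→ t1 |a9|50|75|5f|12|32|84|9d|
→ t2 |75|5f|12|32|84|9d|a9|50|
→ t3 |75|a9|5f|75|12|12|32|84|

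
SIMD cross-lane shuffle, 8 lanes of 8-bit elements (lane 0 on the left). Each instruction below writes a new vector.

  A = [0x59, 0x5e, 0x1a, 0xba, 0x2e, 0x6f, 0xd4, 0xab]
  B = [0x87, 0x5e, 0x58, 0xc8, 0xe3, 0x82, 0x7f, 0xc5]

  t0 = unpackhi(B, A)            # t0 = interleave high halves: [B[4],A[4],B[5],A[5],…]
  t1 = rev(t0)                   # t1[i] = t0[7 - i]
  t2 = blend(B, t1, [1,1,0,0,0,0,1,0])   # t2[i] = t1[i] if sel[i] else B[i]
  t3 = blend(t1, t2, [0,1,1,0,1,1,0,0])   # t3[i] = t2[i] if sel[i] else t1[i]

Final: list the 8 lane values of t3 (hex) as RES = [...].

→ t0 |e3|2e|82|6f|7f|d4|c5|ab|
→ t1 |ab|c5|d4|7f|6f|82|2e|e3|
→ t2 |ab|c5|58|c8|e3|82|2e|c5|
→ t3 |ab|c5|58|7f|e3|82|2e|e3|

RES = [ 0xab  0xc5  0x58  0x7f  0xe3  0x82  0x2e  0xe3 ]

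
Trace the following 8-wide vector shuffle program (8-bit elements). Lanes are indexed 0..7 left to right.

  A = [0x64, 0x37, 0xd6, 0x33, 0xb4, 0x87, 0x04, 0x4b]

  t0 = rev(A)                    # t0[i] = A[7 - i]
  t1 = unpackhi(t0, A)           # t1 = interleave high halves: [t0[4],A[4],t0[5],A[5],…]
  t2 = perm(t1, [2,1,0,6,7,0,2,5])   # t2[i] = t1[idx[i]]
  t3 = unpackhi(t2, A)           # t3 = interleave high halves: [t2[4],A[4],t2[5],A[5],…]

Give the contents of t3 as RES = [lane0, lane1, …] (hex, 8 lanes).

t0 = [0x4b, 0x04, 0x87, 0xb4, 0x33, 0xd6, 0x37, 0x64]
t1 = [0x33, 0xb4, 0xd6, 0x87, 0x37, 0x04, 0x64, 0x4b]
t2 = [0xd6, 0xb4, 0x33, 0x64, 0x4b, 0x33, 0xd6, 0x04]
t3 = [0x4b, 0xb4, 0x33, 0x87, 0xd6, 0x04, 0x04, 0x4b]

RES = [ 0x4b  0xb4  0x33  0x87  0xd6  0x04  0x04  0x4b ]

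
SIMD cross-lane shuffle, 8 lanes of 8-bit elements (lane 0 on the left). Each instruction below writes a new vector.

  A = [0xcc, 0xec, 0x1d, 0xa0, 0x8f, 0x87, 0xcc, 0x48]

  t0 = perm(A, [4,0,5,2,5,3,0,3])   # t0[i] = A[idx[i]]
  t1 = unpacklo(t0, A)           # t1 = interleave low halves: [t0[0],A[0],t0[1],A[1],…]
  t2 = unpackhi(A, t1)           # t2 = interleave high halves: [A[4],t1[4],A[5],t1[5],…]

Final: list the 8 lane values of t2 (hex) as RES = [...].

→ t0 |8f|cc|87|1d|87|a0|cc|a0|
→ t1 |8f|cc|cc|ec|87|1d|1d|a0|
→ t2 |8f|87|87|1d|cc|1d|48|a0|

RES = [ 0x8f  0x87  0x87  0x1d  0xcc  0x1d  0x48  0xa0 ]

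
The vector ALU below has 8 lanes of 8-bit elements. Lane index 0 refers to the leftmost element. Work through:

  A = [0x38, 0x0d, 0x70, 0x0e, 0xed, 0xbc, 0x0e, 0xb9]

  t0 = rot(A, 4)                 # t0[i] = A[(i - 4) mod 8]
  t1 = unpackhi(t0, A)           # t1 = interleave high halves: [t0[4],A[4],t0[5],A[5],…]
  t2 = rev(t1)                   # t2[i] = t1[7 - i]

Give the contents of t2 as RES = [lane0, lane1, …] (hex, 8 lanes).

RES = [ 0xb9  0x0e  0x0e  0x70  0xbc  0x0d  0xed  0x38 ]

→ t0 |ed|bc|0e|b9|38|0d|70|0e|
→ t1 |38|ed|0d|bc|70|0e|0e|b9|
→ t2 |b9|0e|0e|70|bc|0d|ed|38|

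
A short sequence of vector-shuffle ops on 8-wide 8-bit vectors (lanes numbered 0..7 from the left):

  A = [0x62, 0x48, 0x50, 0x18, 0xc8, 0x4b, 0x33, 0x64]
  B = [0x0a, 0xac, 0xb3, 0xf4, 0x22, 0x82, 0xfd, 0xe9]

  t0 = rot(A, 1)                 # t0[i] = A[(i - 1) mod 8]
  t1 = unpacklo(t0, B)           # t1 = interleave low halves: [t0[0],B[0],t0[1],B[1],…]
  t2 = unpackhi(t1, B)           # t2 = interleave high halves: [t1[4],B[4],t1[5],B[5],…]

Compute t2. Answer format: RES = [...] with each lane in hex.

  t0: 64 62 48 50 18 c8 4b 33
  t1: 64 0a 62 ac 48 b3 50 f4
  t2: 48 22 b3 82 50 fd f4 e9

RES = [0x48, 0x22, 0xb3, 0x82, 0x50, 0xfd, 0xf4, 0xe9]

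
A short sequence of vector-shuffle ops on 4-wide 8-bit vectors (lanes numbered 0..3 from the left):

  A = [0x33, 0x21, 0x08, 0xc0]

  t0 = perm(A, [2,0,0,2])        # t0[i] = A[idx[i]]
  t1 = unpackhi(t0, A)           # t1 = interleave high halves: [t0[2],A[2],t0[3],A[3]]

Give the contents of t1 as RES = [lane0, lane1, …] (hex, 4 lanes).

RES = [ 0x33  0x08  0x08  0xc0 ]

t0 = [0x08, 0x33, 0x33, 0x08]
t1 = [0x33, 0x08, 0x08, 0xc0]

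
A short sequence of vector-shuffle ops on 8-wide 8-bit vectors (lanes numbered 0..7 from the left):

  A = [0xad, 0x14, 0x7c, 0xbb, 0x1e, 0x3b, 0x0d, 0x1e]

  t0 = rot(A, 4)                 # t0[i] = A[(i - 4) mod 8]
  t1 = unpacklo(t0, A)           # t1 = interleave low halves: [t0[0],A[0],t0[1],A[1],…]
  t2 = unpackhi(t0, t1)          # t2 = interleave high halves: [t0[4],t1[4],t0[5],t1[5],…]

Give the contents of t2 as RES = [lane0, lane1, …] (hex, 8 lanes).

RES = [0xad, 0x0d, 0x14, 0x7c, 0x7c, 0x1e, 0xbb, 0xbb]

→ t0 |1e|3b|0d|1e|ad|14|7c|bb|
→ t1 |1e|ad|3b|14|0d|7c|1e|bb|
→ t2 |ad|0d|14|7c|7c|1e|bb|bb|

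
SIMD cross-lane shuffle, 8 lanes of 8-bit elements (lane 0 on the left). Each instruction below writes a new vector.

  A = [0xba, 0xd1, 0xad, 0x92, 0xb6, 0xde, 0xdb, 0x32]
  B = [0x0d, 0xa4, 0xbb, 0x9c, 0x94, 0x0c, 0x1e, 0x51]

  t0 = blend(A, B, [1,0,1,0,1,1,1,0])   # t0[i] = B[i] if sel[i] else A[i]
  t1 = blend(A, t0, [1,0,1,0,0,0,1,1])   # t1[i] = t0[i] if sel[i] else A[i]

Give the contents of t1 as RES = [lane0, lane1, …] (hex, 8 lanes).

RES = [0x0d, 0xd1, 0xbb, 0x92, 0xb6, 0xde, 0x1e, 0x32]

  t0: 0d d1 bb 92 94 0c 1e 32
  t1: 0d d1 bb 92 b6 de 1e 32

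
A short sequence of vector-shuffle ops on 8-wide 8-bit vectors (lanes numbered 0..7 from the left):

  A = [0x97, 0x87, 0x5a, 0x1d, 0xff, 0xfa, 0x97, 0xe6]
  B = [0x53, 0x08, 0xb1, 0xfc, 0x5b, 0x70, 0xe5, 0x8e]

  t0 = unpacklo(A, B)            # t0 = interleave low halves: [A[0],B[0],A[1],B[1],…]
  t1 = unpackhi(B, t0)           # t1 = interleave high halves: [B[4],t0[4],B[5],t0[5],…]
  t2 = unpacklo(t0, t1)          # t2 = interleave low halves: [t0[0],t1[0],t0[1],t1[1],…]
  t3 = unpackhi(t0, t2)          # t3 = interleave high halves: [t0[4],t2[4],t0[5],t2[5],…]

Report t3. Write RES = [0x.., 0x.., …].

RES = [0x5a, 0x87, 0xb1, 0x70, 0x1d, 0x08, 0xfc, 0xb1]

→ t0 |97|53|87|08|5a|b1|1d|fc|
→ t1 |5b|5a|70|b1|e5|1d|8e|fc|
→ t2 |97|5b|53|5a|87|70|08|b1|
→ t3 |5a|87|b1|70|1d|08|fc|b1|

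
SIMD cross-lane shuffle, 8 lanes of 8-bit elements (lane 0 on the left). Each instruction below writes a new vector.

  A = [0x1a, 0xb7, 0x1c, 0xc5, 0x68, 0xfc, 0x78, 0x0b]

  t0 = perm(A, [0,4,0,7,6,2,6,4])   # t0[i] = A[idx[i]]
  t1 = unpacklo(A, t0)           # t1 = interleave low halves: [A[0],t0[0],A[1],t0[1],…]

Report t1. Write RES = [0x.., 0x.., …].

→ t0 |1a|68|1a|0b|78|1c|78|68|
→ t1 |1a|1a|b7|68|1c|1a|c5|0b|

RES = [ 0x1a  0x1a  0xb7  0x68  0x1c  0x1a  0xc5  0x0b ]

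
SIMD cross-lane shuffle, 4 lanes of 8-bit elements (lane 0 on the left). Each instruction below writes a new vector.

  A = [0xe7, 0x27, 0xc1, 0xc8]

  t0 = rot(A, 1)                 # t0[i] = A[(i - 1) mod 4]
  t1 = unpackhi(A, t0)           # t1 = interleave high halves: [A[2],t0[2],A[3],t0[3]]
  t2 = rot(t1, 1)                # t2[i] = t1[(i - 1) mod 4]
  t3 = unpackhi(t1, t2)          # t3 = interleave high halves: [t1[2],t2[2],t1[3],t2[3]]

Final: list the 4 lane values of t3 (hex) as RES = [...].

RES = [ 0xc8  0x27  0xc1  0xc8 ]

t0 = [0xc8, 0xe7, 0x27, 0xc1]
t1 = [0xc1, 0x27, 0xc8, 0xc1]
t2 = [0xc1, 0xc1, 0x27, 0xc8]
t3 = [0xc8, 0x27, 0xc1, 0xc8]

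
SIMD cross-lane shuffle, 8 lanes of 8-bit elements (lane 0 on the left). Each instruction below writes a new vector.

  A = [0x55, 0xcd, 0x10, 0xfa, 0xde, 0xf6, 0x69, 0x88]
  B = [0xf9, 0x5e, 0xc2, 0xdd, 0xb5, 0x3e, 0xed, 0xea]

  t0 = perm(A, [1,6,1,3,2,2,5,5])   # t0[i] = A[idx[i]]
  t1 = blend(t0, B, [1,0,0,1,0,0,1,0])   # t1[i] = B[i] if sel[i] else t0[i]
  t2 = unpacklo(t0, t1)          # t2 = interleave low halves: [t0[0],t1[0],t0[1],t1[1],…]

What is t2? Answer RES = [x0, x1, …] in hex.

t0 = [0xcd, 0x69, 0xcd, 0xfa, 0x10, 0x10, 0xf6, 0xf6]
t1 = [0xf9, 0x69, 0xcd, 0xdd, 0x10, 0x10, 0xed, 0xf6]
t2 = [0xcd, 0xf9, 0x69, 0x69, 0xcd, 0xcd, 0xfa, 0xdd]

RES = [ 0xcd  0xf9  0x69  0x69  0xcd  0xcd  0xfa  0xdd ]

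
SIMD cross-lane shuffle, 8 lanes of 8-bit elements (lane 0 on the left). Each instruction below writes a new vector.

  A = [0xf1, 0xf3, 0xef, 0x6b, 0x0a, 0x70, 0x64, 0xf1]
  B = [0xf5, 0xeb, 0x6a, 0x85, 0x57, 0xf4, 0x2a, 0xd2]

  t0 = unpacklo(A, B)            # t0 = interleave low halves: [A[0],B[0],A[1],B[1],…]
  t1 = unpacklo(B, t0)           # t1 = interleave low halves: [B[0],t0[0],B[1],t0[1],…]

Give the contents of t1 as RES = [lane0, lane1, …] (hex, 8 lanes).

RES = [0xf5, 0xf1, 0xeb, 0xf5, 0x6a, 0xf3, 0x85, 0xeb]

→ t0 |f1|f5|f3|eb|ef|6a|6b|85|
→ t1 |f5|f1|eb|f5|6a|f3|85|eb|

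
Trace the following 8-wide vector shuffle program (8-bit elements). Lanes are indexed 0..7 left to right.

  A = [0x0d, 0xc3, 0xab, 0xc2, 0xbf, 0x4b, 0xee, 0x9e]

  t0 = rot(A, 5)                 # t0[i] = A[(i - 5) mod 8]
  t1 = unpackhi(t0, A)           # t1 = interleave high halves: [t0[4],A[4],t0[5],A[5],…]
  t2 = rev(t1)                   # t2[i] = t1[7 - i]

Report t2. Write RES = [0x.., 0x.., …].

RES = [0x9e, 0xab, 0xee, 0xc3, 0x4b, 0x0d, 0xbf, 0x9e]

t0 = [0xc2, 0xbf, 0x4b, 0xee, 0x9e, 0x0d, 0xc3, 0xab]
t1 = [0x9e, 0xbf, 0x0d, 0x4b, 0xc3, 0xee, 0xab, 0x9e]
t2 = [0x9e, 0xab, 0xee, 0xc3, 0x4b, 0x0d, 0xbf, 0x9e]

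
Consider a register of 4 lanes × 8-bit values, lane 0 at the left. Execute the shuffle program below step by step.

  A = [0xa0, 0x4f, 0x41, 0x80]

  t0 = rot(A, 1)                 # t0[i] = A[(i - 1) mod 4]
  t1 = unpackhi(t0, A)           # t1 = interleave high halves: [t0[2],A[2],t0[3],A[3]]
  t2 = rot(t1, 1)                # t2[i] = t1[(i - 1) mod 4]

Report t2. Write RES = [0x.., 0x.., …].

t0 = [0x80, 0xa0, 0x4f, 0x41]
t1 = [0x4f, 0x41, 0x41, 0x80]
t2 = [0x80, 0x4f, 0x41, 0x41]

RES = [0x80, 0x4f, 0x41, 0x41]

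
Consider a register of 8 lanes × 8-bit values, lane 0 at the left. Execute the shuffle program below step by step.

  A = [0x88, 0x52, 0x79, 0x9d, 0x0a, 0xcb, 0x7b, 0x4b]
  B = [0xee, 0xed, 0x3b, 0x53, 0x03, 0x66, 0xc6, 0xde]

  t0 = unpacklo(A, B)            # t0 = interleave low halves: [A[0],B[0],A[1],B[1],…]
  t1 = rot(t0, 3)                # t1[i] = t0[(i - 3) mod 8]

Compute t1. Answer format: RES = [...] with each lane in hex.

RES = [0x3b, 0x9d, 0x53, 0x88, 0xee, 0x52, 0xed, 0x79]

t0 = [0x88, 0xee, 0x52, 0xed, 0x79, 0x3b, 0x9d, 0x53]
t1 = [0x3b, 0x9d, 0x53, 0x88, 0xee, 0x52, 0xed, 0x79]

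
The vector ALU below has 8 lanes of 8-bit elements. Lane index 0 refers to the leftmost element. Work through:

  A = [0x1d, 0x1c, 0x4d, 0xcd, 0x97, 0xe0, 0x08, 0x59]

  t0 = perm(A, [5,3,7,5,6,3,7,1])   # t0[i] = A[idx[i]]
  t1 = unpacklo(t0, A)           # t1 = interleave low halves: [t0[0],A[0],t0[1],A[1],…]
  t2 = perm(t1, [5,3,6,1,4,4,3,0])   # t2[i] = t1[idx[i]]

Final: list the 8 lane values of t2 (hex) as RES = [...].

t0 = [0xe0, 0xcd, 0x59, 0xe0, 0x08, 0xcd, 0x59, 0x1c]
t1 = [0xe0, 0x1d, 0xcd, 0x1c, 0x59, 0x4d, 0xe0, 0xcd]
t2 = [0x4d, 0x1c, 0xe0, 0x1d, 0x59, 0x59, 0x1c, 0xe0]

RES = [0x4d, 0x1c, 0xe0, 0x1d, 0x59, 0x59, 0x1c, 0xe0]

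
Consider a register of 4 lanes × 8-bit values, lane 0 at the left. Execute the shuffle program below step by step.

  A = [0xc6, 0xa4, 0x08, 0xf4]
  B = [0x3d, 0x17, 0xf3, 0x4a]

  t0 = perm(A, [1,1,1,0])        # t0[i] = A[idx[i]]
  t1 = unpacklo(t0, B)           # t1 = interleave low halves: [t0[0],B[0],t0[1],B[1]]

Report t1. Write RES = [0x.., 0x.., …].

RES = [0xa4, 0x3d, 0xa4, 0x17]

  t0: a4 a4 a4 c6
  t1: a4 3d a4 17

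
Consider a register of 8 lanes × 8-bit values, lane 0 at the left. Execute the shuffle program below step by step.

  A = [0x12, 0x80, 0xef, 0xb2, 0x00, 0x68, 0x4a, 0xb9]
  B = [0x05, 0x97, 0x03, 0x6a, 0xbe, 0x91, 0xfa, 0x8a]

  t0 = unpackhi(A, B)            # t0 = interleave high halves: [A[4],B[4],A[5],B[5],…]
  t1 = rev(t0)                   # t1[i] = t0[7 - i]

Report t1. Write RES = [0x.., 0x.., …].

RES = [ 0x8a  0xb9  0xfa  0x4a  0x91  0x68  0xbe  0x00 ]

t0 = [0x00, 0xbe, 0x68, 0x91, 0x4a, 0xfa, 0xb9, 0x8a]
t1 = [0x8a, 0xb9, 0xfa, 0x4a, 0x91, 0x68, 0xbe, 0x00]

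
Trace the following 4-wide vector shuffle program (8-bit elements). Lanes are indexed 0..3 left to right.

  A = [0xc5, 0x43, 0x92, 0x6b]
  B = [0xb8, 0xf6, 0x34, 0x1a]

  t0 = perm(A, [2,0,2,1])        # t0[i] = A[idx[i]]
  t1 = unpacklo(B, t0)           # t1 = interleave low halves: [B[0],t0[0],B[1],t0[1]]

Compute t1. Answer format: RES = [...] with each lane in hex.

RES = [ 0xb8  0x92  0xf6  0xc5 ]

  t0: 92 c5 92 43
  t1: b8 92 f6 c5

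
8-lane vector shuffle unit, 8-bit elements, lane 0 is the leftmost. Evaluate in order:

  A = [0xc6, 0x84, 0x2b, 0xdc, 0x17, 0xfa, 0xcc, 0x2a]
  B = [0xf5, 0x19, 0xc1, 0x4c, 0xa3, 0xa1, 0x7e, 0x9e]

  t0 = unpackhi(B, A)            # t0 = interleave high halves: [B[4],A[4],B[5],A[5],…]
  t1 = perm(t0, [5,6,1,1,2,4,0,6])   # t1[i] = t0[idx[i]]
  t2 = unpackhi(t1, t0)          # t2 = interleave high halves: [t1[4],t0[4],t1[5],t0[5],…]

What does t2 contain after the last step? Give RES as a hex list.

RES = [0xa1, 0x7e, 0x7e, 0xcc, 0xa3, 0x9e, 0x9e, 0x2a]

  t0: a3 17 a1 fa 7e cc 9e 2a
  t1: cc 9e 17 17 a1 7e a3 9e
  t2: a1 7e 7e cc a3 9e 9e 2a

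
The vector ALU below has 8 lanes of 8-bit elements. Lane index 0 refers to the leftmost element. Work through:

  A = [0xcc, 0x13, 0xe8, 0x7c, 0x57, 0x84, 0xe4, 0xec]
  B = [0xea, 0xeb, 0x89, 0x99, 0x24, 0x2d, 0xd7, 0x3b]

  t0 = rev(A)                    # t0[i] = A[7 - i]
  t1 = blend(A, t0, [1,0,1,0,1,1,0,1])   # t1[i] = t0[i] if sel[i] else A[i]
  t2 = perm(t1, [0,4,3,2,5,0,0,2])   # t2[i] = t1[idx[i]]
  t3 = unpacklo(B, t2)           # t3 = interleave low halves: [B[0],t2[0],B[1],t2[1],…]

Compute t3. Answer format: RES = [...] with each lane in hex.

t0 = [0xec, 0xe4, 0x84, 0x57, 0x7c, 0xe8, 0x13, 0xcc]
t1 = [0xec, 0x13, 0x84, 0x7c, 0x7c, 0xe8, 0xe4, 0xcc]
t2 = [0xec, 0x7c, 0x7c, 0x84, 0xe8, 0xec, 0xec, 0x84]
t3 = [0xea, 0xec, 0xeb, 0x7c, 0x89, 0x7c, 0x99, 0x84]

RES = [0xea, 0xec, 0xeb, 0x7c, 0x89, 0x7c, 0x99, 0x84]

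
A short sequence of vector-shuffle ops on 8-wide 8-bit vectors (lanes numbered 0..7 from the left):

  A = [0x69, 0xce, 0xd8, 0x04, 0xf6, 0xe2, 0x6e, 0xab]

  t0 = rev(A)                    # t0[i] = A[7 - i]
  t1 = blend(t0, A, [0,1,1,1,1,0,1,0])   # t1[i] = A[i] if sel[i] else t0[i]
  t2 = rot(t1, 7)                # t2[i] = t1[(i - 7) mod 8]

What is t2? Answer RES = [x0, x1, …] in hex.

RES = [ 0xce  0xd8  0x04  0xf6  0xd8  0x6e  0x69  0xab ]

→ t0 |ab|6e|e2|f6|04|d8|ce|69|
→ t1 |ab|ce|d8|04|f6|d8|6e|69|
→ t2 |ce|d8|04|f6|d8|6e|69|ab|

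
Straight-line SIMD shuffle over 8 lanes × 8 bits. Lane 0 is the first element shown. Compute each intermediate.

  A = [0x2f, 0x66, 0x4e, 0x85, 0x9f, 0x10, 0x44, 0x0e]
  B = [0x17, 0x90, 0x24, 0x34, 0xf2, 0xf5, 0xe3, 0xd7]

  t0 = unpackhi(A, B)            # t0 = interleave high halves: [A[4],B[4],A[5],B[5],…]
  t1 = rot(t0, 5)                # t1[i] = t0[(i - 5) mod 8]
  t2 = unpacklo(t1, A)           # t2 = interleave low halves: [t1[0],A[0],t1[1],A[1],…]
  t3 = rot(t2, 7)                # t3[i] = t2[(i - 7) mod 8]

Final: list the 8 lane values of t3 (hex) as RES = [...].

→ t0 |9f|f2|10|f5|44|e3|0e|d7|
→ t1 |f5|44|e3|0e|d7|9f|f2|10|
→ t2 |f5|2f|44|66|e3|4e|0e|85|
→ t3 |2f|44|66|e3|4e|0e|85|f5|

RES = [ 0x2f  0x44  0x66  0xe3  0x4e  0x0e  0x85  0xf5 ]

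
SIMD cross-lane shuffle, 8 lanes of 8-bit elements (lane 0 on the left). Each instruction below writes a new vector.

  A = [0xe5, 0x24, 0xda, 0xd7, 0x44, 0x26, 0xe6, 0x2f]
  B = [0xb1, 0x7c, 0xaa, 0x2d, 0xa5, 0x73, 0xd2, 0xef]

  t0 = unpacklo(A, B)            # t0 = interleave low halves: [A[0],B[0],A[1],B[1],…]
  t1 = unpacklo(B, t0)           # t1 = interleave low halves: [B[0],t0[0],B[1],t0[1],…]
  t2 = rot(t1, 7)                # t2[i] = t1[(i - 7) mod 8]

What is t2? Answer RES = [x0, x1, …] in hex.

→ t0 |e5|b1|24|7c|da|aa|d7|2d|
→ t1 |b1|e5|7c|b1|aa|24|2d|7c|
→ t2 |e5|7c|b1|aa|24|2d|7c|b1|

RES = [ 0xe5  0x7c  0xb1  0xaa  0x24  0x2d  0x7c  0xb1 ]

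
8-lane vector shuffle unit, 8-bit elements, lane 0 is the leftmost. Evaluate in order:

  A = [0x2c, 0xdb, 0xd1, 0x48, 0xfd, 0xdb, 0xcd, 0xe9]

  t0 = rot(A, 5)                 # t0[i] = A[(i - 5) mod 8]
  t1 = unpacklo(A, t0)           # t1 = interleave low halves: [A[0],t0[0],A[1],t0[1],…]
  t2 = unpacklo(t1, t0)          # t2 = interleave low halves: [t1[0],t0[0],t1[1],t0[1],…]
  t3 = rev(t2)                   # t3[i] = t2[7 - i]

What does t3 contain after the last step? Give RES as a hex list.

RES = [ 0xcd  0xfd  0xdb  0xdb  0xfd  0x48  0x48  0x2c ]

→ t0 |48|fd|db|cd|e9|2c|db|d1|
→ t1 |2c|48|db|fd|d1|db|48|cd|
→ t2 |2c|48|48|fd|db|db|fd|cd|
→ t3 |cd|fd|db|db|fd|48|48|2c|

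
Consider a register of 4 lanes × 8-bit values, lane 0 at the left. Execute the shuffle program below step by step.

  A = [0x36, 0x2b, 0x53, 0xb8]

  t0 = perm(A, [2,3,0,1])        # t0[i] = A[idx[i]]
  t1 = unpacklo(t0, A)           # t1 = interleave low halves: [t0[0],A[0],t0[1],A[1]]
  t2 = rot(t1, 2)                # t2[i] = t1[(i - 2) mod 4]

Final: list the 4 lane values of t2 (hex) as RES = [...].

t0 = [0x53, 0xb8, 0x36, 0x2b]
t1 = [0x53, 0x36, 0xb8, 0x2b]
t2 = [0xb8, 0x2b, 0x53, 0x36]

RES = [0xb8, 0x2b, 0x53, 0x36]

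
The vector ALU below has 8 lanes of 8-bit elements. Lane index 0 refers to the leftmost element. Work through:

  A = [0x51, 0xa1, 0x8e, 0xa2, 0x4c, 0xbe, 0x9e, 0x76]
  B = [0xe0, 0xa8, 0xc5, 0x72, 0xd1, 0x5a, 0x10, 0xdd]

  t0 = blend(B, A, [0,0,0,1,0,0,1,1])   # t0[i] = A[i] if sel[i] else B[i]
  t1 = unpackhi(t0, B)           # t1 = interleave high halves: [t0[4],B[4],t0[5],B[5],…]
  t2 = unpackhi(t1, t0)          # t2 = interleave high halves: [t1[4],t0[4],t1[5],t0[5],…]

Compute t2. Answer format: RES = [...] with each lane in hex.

RES = [0x9e, 0xd1, 0x10, 0x5a, 0x76, 0x9e, 0xdd, 0x76]

→ t0 |e0|a8|c5|a2|d1|5a|9e|76|
→ t1 |d1|d1|5a|5a|9e|10|76|dd|
→ t2 |9e|d1|10|5a|76|9e|dd|76|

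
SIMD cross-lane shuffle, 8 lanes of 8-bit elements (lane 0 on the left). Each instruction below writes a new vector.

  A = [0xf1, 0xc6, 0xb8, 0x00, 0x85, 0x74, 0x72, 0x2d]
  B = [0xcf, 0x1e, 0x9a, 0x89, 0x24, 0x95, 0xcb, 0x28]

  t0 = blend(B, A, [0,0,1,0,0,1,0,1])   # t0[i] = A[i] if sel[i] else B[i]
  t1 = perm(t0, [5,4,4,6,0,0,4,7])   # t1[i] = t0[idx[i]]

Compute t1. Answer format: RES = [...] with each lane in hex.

t0 = [0xcf, 0x1e, 0xb8, 0x89, 0x24, 0x74, 0xcb, 0x2d]
t1 = [0x74, 0x24, 0x24, 0xcb, 0xcf, 0xcf, 0x24, 0x2d]

RES = [0x74, 0x24, 0x24, 0xcb, 0xcf, 0xcf, 0x24, 0x2d]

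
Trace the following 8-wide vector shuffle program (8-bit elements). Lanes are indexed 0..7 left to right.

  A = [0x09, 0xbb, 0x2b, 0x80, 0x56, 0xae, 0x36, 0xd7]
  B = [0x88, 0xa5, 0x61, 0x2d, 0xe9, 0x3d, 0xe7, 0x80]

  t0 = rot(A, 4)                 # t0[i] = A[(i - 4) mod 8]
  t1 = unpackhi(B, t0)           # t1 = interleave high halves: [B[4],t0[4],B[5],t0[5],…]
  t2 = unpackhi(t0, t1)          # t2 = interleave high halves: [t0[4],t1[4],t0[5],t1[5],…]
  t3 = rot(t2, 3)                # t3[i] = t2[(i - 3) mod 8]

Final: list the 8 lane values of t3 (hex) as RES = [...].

RES = [0x80, 0x80, 0x80, 0x09, 0xe7, 0xbb, 0x2b, 0x2b]

  t0: 56 ae 36 d7 09 bb 2b 80
  t1: e9 09 3d bb e7 2b 80 80
  t2: 09 e7 bb 2b 2b 80 80 80
  t3: 80 80 80 09 e7 bb 2b 2b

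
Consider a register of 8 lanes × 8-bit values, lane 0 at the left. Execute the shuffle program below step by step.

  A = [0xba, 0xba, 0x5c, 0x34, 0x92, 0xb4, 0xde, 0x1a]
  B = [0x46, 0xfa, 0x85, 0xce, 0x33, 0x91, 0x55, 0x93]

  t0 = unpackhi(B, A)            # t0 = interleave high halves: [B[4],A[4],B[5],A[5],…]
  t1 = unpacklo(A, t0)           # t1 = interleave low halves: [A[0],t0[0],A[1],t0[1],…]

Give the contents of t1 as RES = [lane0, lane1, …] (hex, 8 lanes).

  t0: 33 92 91 b4 55 de 93 1a
  t1: ba 33 ba 92 5c 91 34 b4

RES = [ 0xba  0x33  0xba  0x92  0x5c  0x91  0x34  0xb4 ]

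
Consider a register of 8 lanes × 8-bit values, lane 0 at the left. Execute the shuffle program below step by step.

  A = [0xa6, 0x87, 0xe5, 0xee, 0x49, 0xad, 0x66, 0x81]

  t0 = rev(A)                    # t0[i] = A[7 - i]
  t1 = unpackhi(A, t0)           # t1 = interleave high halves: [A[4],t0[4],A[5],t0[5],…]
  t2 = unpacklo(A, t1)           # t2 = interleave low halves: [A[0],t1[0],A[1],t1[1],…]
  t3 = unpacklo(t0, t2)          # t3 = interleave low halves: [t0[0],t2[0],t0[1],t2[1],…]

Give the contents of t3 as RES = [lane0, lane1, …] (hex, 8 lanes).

RES = [ 0x81  0xa6  0x66  0x49  0xad  0x87  0x49  0xee ]

→ t0 |81|66|ad|49|ee|e5|87|a6|
→ t1 |49|ee|ad|e5|66|87|81|a6|
→ t2 |a6|49|87|ee|e5|ad|ee|e5|
→ t3 |81|a6|66|49|ad|87|49|ee|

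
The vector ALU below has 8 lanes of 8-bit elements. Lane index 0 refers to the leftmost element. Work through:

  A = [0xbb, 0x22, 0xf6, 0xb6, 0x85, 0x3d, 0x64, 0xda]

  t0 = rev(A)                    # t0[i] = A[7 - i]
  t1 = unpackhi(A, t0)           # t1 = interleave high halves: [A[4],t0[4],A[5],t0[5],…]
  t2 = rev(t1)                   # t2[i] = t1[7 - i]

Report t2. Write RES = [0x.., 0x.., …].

RES = [ 0xbb  0xda  0x22  0x64  0xf6  0x3d  0xb6  0x85 ]

  t0: da 64 3d 85 b6 f6 22 bb
  t1: 85 b6 3d f6 64 22 da bb
  t2: bb da 22 64 f6 3d b6 85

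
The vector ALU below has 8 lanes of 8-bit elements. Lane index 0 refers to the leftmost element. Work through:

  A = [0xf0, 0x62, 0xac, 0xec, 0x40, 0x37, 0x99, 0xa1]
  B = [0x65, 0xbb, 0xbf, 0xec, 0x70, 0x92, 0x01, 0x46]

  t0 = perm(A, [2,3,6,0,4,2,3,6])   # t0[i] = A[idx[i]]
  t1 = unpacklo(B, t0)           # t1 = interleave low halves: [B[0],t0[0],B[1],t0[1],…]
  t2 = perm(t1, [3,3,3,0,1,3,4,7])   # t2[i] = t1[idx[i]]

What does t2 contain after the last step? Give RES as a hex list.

t0 = [0xac, 0xec, 0x99, 0xf0, 0x40, 0xac, 0xec, 0x99]
t1 = [0x65, 0xac, 0xbb, 0xec, 0xbf, 0x99, 0xec, 0xf0]
t2 = [0xec, 0xec, 0xec, 0x65, 0xac, 0xec, 0xbf, 0xf0]

RES = [0xec, 0xec, 0xec, 0x65, 0xac, 0xec, 0xbf, 0xf0]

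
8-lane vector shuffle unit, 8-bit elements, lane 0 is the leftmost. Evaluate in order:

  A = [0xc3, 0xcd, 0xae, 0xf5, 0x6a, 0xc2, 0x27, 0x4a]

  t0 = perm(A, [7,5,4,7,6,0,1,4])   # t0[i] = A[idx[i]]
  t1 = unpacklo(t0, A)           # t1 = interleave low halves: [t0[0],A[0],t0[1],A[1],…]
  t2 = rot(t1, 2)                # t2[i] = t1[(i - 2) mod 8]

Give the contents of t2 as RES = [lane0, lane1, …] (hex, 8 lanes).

→ t0 |4a|c2|6a|4a|27|c3|cd|6a|
→ t1 |4a|c3|c2|cd|6a|ae|4a|f5|
→ t2 |4a|f5|4a|c3|c2|cd|6a|ae|

RES = [0x4a, 0xf5, 0x4a, 0xc3, 0xc2, 0xcd, 0x6a, 0xae]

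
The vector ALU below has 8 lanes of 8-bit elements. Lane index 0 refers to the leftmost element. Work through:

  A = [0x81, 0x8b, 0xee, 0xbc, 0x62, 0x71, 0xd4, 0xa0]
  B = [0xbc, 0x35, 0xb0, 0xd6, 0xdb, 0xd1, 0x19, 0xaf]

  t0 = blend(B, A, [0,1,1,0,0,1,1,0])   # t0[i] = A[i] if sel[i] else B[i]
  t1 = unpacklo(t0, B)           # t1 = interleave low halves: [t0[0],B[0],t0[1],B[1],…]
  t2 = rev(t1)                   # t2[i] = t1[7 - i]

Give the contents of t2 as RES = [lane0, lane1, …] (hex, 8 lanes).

RES = [ 0xd6  0xd6  0xb0  0xee  0x35  0x8b  0xbc  0xbc ]

  t0: bc 8b ee d6 db 71 d4 af
  t1: bc bc 8b 35 ee b0 d6 d6
  t2: d6 d6 b0 ee 35 8b bc bc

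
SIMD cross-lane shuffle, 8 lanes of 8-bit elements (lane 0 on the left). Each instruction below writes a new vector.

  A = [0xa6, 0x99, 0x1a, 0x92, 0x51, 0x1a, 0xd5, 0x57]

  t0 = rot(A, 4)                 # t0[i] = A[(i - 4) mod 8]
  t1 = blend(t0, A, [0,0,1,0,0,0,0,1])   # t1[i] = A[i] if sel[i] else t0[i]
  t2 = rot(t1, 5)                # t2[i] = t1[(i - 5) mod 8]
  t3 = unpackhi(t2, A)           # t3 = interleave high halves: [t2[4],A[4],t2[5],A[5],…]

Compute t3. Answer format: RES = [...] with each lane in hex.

RES = [0x57, 0x51, 0x51, 0x1a, 0x1a, 0xd5, 0x1a, 0x57]

→ t0 |51|1a|d5|57|a6|99|1a|92|
→ t1 |51|1a|1a|57|a6|99|1a|57|
→ t2 |57|a6|99|1a|57|51|1a|1a|
→ t3 |57|51|51|1a|1a|d5|1a|57|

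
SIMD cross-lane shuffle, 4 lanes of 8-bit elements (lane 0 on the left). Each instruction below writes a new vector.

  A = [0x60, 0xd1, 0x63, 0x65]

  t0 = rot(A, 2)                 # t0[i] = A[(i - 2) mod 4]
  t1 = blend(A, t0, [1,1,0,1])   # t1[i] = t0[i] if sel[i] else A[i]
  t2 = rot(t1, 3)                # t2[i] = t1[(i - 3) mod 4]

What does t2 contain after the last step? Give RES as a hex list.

RES = [ 0x65  0x63  0xd1  0x63 ]

  t0: 63 65 60 d1
  t1: 63 65 63 d1
  t2: 65 63 d1 63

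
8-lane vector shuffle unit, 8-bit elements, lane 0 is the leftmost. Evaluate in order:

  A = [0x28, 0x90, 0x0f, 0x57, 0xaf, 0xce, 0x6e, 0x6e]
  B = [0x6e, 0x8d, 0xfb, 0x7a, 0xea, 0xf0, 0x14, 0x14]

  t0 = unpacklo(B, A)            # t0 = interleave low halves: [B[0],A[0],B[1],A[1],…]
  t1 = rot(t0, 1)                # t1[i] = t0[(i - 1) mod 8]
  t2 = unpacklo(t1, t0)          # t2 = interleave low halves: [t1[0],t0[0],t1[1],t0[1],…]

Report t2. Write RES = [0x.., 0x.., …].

RES = [0x57, 0x6e, 0x6e, 0x28, 0x28, 0x8d, 0x8d, 0x90]

→ t0 |6e|28|8d|90|fb|0f|7a|57|
→ t1 |57|6e|28|8d|90|fb|0f|7a|
→ t2 |57|6e|6e|28|28|8d|8d|90|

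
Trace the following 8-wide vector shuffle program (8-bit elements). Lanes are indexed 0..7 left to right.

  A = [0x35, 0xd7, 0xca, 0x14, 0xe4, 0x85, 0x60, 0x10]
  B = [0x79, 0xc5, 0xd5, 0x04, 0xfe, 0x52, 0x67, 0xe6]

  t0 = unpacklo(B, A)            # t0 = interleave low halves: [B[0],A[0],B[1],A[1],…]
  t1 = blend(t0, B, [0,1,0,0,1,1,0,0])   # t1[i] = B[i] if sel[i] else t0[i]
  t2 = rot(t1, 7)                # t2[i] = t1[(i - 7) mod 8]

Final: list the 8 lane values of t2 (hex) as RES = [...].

t0 = [0x79, 0x35, 0xc5, 0xd7, 0xd5, 0xca, 0x04, 0x14]
t1 = [0x79, 0xc5, 0xc5, 0xd7, 0xfe, 0x52, 0x04, 0x14]
t2 = [0xc5, 0xc5, 0xd7, 0xfe, 0x52, 0x04, 0x14, 0x79]

RES = [0xc5, 0xc5, 0xd7, 0xfe, 0x52, 0x04, 0x14, 0x79]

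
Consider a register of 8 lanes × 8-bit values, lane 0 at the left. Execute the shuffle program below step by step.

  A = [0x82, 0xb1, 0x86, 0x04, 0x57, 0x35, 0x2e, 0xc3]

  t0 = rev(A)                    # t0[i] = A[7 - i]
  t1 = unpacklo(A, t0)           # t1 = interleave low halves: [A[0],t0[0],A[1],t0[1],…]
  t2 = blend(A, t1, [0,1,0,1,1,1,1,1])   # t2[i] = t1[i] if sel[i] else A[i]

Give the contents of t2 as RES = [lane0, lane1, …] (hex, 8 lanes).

RES = [0x82, 0xc3, 0x86, 0x2e, 0x86, 0x35, 0x04, 0x57]

  t0: c3 2e 35 57 04 86 b1 82
  t1: 82 c3 b1 2e 86 35 04 57
  t2: 82 c3 86 2e 86 35 04 57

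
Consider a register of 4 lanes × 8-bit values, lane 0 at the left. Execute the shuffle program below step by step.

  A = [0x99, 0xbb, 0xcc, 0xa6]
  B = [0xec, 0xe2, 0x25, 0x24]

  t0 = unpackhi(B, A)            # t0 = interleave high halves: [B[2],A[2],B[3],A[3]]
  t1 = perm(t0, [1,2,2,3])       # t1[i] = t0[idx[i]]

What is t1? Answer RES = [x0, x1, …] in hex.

RES = [0xcc, 0x24, 0x24, 0xa6]

→ t0 |25|cc|24|a6|
→ t1 |cc|24|24|a6|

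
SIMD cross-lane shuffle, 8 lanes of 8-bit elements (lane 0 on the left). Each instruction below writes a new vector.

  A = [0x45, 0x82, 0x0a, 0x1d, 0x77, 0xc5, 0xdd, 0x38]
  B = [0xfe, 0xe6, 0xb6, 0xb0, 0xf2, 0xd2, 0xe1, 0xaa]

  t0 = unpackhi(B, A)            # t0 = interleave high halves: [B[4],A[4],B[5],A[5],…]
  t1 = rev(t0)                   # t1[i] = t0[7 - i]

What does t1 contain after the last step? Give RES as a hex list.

RES = [0x38, 0xaa, 0xdd, 0xe1, 0xc5, 0xd2, 0x77, 0xf2]

  t0: f2 77 d2 c5 e1 dd aa 38
  t1: 38 aa dd e1 c5 d2 77 f2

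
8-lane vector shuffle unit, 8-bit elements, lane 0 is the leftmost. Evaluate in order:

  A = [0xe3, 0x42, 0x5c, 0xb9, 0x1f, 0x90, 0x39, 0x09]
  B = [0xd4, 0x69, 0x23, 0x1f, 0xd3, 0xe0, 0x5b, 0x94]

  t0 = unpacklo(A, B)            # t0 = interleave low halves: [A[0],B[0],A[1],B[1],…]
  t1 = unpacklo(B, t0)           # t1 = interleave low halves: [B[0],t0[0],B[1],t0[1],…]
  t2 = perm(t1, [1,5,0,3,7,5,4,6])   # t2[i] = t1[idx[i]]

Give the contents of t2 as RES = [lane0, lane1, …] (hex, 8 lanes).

  t0: e3 d4 42 69 5c 23 b9 1f
  t1: d4 e3 69 d4 23 42 1f 69
  t2: e3 42 d4 d4 69 42 23 1f

RES = [0xe3, 0x42, 0xd4, 0xd4, 0x69, 0x42, 0x23, 0x1f]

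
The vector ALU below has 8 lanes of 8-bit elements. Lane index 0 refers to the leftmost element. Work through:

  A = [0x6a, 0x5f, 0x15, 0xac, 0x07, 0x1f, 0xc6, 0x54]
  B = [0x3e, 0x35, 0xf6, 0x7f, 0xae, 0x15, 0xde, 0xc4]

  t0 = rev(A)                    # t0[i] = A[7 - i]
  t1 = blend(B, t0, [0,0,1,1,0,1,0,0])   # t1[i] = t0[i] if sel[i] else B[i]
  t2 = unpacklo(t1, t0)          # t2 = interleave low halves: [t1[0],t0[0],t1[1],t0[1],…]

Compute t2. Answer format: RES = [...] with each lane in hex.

t0 = [0x54, 0xc6, 0x1f, 0x07, 0xac, 0x15, 0x5f, 0x6a]
t1 = [0x3e, 0x35, 0x1f, 0x07, 0xae, 0x15, 0xde, 0xc4]
t2 = [0x3e, 0x54, 0x35, 0xc6, 0x1f, 0x1f, 0x07, 0x07]

RES = [0x3e, 0x54, 0x35, 0xc6, 0x1f, 0x1f, 0x07, 0x07]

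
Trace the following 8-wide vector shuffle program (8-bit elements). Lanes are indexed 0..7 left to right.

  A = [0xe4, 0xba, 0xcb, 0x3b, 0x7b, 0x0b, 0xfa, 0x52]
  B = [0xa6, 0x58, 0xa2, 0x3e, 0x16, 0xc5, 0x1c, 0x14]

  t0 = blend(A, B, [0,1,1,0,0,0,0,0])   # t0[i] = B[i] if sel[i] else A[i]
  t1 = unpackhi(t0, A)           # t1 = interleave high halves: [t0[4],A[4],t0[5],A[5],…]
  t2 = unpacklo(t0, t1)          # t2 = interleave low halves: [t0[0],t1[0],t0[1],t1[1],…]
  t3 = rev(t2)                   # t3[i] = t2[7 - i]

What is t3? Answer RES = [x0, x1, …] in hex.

t0 = [0xe4, 0x58, 0xa2, 0x3b, 0x7b, 0x0b, 0xfa, 0x52]
t1 = [0x7b, 0x7b, 0x0b, 0x0b, 0xfa, 0xfa, 0x52, 0x52]
t2 = [0xe4, 0x7b, 0x58, 0x7b, 0xa2, 0x0b, 0x3b, 0x0b]
t3 = [0x0b, 0x3b, 0x0b, 0xa2, 0x7b, 0x58, 0x7b, 0xe4]

RES = [ 0x0b  0x3b  0x0b  0xa2  0x7b  0x58  0x7b  0xe4 ]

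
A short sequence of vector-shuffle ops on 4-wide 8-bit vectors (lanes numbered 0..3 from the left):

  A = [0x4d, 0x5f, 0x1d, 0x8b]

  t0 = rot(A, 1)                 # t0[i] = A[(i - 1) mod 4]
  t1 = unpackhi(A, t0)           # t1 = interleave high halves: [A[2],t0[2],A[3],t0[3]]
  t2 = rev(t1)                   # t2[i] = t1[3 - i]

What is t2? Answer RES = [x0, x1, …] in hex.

→ t0 |8b|4d|5f|1d|
→ t1 |1d|5f|8b|1d|
→ t2 |1d|8b|5f|1d|

RES = [ 0x1d  0x8b  0x5f  0x1d ]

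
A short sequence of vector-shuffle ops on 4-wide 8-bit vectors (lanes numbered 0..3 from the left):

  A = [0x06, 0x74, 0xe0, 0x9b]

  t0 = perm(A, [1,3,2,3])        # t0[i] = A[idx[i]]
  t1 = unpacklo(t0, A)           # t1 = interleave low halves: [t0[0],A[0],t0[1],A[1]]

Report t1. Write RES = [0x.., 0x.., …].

  t0: 74 9b e0 9b
  t1: 74 06 9b 74

RES = [ 0x74  0x06  0x9b  0x74 ]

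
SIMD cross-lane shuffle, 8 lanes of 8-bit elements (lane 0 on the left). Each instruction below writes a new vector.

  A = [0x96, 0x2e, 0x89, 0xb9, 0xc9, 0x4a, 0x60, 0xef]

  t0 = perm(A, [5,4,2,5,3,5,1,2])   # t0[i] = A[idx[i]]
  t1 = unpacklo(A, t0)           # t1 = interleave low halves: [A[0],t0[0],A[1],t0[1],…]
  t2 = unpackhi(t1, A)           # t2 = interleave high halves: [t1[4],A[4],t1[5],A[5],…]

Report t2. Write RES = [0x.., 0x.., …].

RES = [ 0x89  0xc9  0x89  0x4a  0xb9  0x60  0x4a  0xef ]

→ t0 |4a|c9|89|4a|b9|4a|2e|89|
→ t1 |96|4a|2e|c9|89|89|b9|4a|
→ t2 |89|c9|89|4a|b9|60|4a|ef|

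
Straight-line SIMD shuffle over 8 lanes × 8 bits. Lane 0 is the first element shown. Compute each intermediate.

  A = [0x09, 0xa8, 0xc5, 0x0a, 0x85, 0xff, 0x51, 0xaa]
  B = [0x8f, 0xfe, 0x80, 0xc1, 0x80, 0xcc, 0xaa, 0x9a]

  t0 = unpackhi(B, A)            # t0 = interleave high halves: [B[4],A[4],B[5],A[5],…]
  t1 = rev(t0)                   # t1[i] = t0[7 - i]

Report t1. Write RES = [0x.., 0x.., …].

t0 = [0x80, 0x85, 0xcc, 0xff, 0xaa, 0x51, 0x9a, 0xaa]
t1 = [0xaa, 0x9a, 0x51, 0xaa, 0xff, 0xcc, 0x85, 0x80]

RES = [0xaa, 0x9a, 0x51, 0xaa, 0xff, 0xcc, 0x85, 0x80]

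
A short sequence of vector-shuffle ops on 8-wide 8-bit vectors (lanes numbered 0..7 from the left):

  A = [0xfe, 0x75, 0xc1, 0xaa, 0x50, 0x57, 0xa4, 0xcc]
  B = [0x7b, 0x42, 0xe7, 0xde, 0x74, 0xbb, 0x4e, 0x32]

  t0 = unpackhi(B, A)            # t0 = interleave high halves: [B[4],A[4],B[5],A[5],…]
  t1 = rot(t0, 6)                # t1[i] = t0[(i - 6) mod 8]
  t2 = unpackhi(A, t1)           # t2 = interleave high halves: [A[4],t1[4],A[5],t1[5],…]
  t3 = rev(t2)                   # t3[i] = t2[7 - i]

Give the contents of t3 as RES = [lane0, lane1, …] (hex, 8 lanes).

RES = [ 0x50  0xcc  0x74  0xa4  0xcc  0x57  0x32  0x50 ]

t0 = [0x74, 0x50, 0xbb, 0x57, 0x4e, 0xa4, 0x32, 0xcc]
t1 = [0xbb, 0x57, 0x4e, 0xa4, 0x32, 0xcc, 0x74, 0x50]
t2 = [0x50, 0x32, 0x57, 0xcc, 0xa4, 0x74, 0xcc, 0x50]
t3 = [0x50, 0xcc, 0x74, 0xa4, 0xcc, 0x57, 0x32, 0x50]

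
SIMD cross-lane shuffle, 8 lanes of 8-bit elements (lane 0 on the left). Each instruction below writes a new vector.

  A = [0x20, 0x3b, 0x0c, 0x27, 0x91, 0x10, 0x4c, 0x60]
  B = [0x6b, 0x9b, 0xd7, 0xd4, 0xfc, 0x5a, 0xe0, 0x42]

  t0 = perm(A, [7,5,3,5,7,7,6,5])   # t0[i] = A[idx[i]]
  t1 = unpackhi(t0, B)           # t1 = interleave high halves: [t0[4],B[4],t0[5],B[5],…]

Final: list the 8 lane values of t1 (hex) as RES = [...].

RES = [ 0x60  0xfc  0x60  0x5a  0x4c  0xe0  0x10  0x42 ]

→ t0 |60|10|27|10|60|60|4c|10|
→ t1 |60|fc|60|5a|4c|e0|10|42|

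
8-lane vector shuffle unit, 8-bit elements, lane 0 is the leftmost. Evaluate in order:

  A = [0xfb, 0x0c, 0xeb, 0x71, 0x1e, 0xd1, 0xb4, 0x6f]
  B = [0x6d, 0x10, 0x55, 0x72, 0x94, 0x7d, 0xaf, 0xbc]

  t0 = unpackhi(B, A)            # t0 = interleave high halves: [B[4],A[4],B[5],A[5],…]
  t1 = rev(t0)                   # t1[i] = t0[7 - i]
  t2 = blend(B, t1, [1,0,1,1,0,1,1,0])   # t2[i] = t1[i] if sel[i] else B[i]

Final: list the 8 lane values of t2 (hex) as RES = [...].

RES = [0x6f, 0x10, 0xb4, 0xaf, 0x94, 0x7d, 0x1e, 0xbc]

t0 = [0x94, 0x1e, 0x7d, 0xd1, 0xaf, 0xb4, 0xbc, 0x6f]
t1 = [0x6f, 0xbc, 0xb4, 0xaf, 0xd1, 0x7d, 0x1e, 0x94]
t2 = [0x6f, 0x10, 0xb4, 0xaf, 0x94, 0x7d, 0x1e, 0xbc]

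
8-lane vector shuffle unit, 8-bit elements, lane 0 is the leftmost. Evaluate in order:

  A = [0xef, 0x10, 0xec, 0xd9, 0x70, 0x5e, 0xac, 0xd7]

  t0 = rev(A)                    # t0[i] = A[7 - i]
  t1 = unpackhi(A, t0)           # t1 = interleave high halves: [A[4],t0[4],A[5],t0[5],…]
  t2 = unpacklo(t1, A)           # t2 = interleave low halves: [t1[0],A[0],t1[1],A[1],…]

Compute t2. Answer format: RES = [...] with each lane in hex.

  t0: d7 ac 5e 70 d9 ec 10 ef
  t1: 70 d9 5e ec ac 10 d7 ef
  t2: 70 ef d9 10 5e ec ec d9

RES = [ 0x70  0xef  0xd9  0x10  0x5e  0xec  0xec  0xd9 ]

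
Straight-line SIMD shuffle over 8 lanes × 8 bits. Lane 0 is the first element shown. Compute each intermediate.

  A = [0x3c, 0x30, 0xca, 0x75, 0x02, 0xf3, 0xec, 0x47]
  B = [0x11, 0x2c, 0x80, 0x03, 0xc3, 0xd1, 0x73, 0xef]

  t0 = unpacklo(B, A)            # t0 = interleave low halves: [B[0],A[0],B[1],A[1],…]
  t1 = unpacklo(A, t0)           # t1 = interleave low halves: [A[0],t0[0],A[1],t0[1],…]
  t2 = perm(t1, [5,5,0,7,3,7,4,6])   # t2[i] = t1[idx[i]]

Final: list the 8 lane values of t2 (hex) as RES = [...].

RES = [ 0x2c  0x2c  0x3c  0x30  0x3c  0x30  0xca  0x75 ]

t0 = [0x11, 0x3c, 0x2c, 0x30, 0x80, 0xca, 0x03, 0x75]
t1 = [0x3c, 0x11, 0x30, 0x3c, 0xca, 0x2c, 0x75, 0x30]
t2 = [0x2c, 0x2c, 0x3c, 0x30, 0x3c, 0x30, 0xca, 0x75]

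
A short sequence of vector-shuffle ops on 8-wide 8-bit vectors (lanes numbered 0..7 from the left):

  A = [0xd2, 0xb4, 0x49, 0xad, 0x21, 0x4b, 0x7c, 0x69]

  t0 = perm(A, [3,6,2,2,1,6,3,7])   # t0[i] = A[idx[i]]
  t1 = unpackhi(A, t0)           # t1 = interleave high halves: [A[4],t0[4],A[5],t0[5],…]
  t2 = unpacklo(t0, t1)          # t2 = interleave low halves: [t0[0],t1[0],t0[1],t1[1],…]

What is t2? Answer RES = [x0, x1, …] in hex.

RES = [ 0xad  0x21  0x7c  0xb4  0x49  0x4b  0x49  0x7c ]

t0 = [0xad, 0x7c, 0x49, 0x49, 0xb4, 0x7c, 0xad, 0x69]
t1 = [0x21, 0xb4, 0x4b, 0x7c, 0x7c, 0xad, 0x69, 0x69]
t2 = [0xad, 0x21, 0x7c, 0xb4, 0x49, 0x4b, 0x49, 0x7c]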